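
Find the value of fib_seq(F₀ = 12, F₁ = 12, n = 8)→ [12, 12, 24, 36, 60, 96, 156, 252]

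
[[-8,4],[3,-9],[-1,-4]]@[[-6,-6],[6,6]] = C[0][0] = (-8)*(-6) + (4)*(6) = 72
C[0][1] = (-8)*(-6) + (4)*(6) = 72
C[1][0] = (3)*(-6) + (-9)*(6) = -72
C[1][1] = (3)*(-6) + (-9)*(6) = -72
C[2][0] = (-1)*(-6) + (-4)*(6) = -18
C[2][1] = (-1)*(-6) + (-4)*(6) = -18
= [[72, 72], [-72, -72], [-18, -18]]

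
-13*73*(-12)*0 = 0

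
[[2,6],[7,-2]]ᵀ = [[2, 7], [6, -2]]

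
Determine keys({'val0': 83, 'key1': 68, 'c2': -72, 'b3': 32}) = ['val0', 'key1', 'c2', 'b3']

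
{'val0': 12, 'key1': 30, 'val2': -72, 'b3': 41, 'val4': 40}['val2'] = -72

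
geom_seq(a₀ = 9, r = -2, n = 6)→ [9, -18, 36, -72, 144, -288]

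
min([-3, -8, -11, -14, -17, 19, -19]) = -19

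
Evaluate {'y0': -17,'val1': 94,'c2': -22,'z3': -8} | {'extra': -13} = {'y0': -17, 'val1': 94, 'c2': -22, 'z3': -8, 'extra': -13}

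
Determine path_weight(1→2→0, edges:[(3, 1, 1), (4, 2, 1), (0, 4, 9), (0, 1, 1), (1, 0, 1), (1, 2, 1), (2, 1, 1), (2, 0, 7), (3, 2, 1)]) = 8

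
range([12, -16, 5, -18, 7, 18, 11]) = 36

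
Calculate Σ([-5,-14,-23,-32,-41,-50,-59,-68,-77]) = (-5) + (-14) + (-23) + (-32) + (-41) + (-50) + (-59) + (-68) + (-77)
= -369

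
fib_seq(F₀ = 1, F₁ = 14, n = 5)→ [1, 14, 15, 29, 44]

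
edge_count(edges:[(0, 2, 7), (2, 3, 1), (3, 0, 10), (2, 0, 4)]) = 4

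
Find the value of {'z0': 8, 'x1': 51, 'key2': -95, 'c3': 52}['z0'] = 8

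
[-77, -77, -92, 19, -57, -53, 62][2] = -92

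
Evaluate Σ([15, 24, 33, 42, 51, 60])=15 + 24 + 33 + 42 + 51 + 60
= 225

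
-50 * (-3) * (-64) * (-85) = 816000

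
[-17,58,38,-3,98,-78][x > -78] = keep x where x > -78: -17✓, 58✓, 38✓, -3✓, 98✓, -78✗
= [-17, 58, 38, -3, 98]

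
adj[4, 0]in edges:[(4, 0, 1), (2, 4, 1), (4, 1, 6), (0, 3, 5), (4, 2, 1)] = 1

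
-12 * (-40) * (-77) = -36960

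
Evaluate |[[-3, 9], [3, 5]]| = (-3)*(5) - (9)*(3)
= -42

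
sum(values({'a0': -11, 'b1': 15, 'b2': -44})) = (-11) + 15 + (-44)
= -40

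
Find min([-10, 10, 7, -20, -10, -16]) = -20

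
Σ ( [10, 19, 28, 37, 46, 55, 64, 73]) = 332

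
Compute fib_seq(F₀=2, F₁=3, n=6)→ [2, 3, 5, 8, 13, 21]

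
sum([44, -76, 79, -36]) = 11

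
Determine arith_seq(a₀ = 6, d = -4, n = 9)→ a_0 = 6 + 0*-4 = 6
a_1 = 6 + 1*-4 = 2
a_2 = 6 + 2*-4 = -2
...
= [6, 2, -2, -6, -10, -14, -18, -22, -26]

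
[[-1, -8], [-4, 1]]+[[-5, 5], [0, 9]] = [[-6, -3], [-4, 10]]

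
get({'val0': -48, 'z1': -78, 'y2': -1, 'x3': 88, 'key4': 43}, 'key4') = 43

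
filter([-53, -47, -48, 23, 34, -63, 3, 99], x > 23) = [34, 99]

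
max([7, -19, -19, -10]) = 7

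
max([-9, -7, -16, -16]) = -7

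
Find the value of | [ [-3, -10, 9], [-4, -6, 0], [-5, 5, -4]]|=(1)*(-3)*det([[-6, 0], [5, -4]]) + (-1)*(-10)*det([[-4, 0], [-5, -4]]) + (1)*(9)*det([[-4, -6], [-5, 5]])
= -72 + 160 + -450
= -362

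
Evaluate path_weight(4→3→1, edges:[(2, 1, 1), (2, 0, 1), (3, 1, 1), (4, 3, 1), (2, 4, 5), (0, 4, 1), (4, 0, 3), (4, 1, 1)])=2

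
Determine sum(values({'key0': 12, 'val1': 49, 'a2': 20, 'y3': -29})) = 52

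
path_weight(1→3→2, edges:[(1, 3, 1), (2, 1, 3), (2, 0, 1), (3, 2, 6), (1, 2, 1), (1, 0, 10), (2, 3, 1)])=7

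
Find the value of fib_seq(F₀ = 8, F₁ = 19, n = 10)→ [8, 19, 27, 46, 73, 119, 192, 311, 503, 814]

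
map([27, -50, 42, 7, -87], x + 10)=[37, -40, 52, 17, -77]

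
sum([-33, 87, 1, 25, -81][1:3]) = slice → [87, 1]
87 + 1
= 88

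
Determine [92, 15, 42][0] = 92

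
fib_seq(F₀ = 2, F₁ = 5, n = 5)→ [2, 5, 7, 12, 19]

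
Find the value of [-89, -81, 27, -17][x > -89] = keep x where x > -89: -89✗, -81✓, 27✓, -17✓
= [-81, 27, -17]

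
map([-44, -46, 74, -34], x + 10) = -44+10=-34, -46+10=-36, 74+10=84, -34+10=-24
= [-34, -36, 84, -24]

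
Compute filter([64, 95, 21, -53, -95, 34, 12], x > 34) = [64, 95]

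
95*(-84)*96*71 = -54391680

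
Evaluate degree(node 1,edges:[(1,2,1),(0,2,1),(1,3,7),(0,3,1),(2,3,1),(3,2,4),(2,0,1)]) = 2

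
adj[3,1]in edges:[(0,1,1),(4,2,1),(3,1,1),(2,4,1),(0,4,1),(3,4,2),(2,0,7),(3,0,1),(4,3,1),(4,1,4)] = 1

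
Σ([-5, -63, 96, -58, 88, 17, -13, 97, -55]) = 104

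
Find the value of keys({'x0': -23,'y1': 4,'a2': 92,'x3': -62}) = ['x0', 'y1', 'a2', 'x3']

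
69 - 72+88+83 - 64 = 104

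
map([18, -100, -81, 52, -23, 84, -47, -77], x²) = [324, 10000, 6561, 2704, 529, 7056, 2209, 5929]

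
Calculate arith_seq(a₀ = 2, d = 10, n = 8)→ a_0 = 2 + 0*10 = 2
a_1 = 2 + 1*10 = 12
a_2 = 2 + 2*10 = 22
...
= [2, 12, 22, 32, 42, 52, 62, 72]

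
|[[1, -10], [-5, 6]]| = -44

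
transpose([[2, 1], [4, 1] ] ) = [[2, 4], [1, 1]]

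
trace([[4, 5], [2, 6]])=10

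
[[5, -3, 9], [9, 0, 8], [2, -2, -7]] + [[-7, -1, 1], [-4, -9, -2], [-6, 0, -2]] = [[-2, -4, 10], [5, -9, 6], [-4, -2, -9]]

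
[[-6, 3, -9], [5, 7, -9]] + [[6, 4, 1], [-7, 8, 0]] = [[0, 7, -8], [-2, 15, -9]]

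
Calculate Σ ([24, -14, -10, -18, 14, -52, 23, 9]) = 24 + (-14) + (-10) + (-18) + 14 + (-52) + 23 + 9
= -24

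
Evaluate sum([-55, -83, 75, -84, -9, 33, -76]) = -199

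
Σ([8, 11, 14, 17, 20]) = 8 + 11 + 14 + 17 + 20
= 70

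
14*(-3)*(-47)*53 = 104622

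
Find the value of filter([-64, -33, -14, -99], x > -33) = [-14]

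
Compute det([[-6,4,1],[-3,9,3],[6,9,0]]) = 153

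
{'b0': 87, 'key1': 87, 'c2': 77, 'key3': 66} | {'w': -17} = {'b0': 87, 'key1': 87, 'c2': 77, 'key3': 66, 'w': -17}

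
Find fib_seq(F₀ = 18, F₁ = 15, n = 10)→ F_2 = F_1 + F_0 = 33
F_3 = F_2 + F_1 = 48
F_4 = F_3 + F_2 = 81
...
= [18, 15, 33, 48, 81, 129, 210, 339, 549, 888]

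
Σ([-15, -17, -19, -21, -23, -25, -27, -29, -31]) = -207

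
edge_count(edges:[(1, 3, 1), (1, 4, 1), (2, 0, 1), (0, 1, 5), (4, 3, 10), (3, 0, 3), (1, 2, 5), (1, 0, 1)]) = 8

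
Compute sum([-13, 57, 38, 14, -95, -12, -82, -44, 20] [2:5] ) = slice → [38, 14, -95]
38 + 14 + (-95)
= -43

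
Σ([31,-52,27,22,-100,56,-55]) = -71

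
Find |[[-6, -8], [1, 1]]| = 2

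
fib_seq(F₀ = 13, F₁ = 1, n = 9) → [13, 1, 14, 15, 29, 44, 73, 117, 190]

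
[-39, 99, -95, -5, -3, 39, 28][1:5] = [99, -95, -5, -3]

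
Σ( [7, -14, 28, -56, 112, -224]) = 7 + -14 + 28 + -56 + 112 + -224
= -147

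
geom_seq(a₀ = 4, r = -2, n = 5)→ a_0 = 4*(-2)^0 = 4
a_1 = 4*(-2)^1 = -8
a_2 = 4*(-2)^2 = 16
...
= [4, -8, 16, -32, 64]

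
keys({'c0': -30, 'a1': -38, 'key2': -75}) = ['c0', 'a1', 'key2']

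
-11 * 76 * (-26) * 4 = 86944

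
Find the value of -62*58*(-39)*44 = 6170736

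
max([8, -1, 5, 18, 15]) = 18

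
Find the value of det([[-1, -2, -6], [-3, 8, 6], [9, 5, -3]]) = (1)*(-1)*det([[8, 6], [5, -3]]) + (-1)*(-2)*det([[-3, 6], [9, -3]]) + (1)*(-6)*det([[-3, 8], [9, 5]])
= 54 + -90 + 522
= 486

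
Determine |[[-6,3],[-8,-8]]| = 72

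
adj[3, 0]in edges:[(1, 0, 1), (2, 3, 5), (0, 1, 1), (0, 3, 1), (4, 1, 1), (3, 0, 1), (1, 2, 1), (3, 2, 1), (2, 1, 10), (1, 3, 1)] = 1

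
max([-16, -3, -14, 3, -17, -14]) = 3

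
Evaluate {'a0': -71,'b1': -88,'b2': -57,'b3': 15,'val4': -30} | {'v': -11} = {'a0': -71, 'b1': -88, 'b2': -57, 'b3': 15, 'val4': -30, 'v': -11}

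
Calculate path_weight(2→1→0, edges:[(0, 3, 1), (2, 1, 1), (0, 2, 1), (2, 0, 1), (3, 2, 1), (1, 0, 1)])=w(2→1)=1 + w(1→0)=1
= 2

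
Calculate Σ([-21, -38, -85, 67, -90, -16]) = (-21) + (-38) + (-85) + 67 + (-90) + (-16)
= -183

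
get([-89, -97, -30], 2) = -30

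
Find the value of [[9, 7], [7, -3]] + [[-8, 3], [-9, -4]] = [[1, 10], [-2, -7]]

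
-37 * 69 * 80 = -204240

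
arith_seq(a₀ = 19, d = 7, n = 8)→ a_0 = 19 + 0*7 = 19
a_1 = 19 + 1*7 = 26
a_2 = 19 + 2*7 = 33
...
= [19, 26, 33, 40, 47, 54, 61, 68]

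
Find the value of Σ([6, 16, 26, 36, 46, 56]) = 6 + 16 + 26 + 36 + 46 + 56
= 186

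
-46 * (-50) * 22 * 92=4655200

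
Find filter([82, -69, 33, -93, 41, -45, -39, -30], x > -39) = [82, 33, 41, -30]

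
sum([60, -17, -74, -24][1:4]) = slice → [-17, -74, -24]
(-17) + (-74) + (-24)
= -115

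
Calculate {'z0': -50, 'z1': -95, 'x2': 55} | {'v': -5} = {'z0': -50, 'z1': -95, 'x2': 55, 'v': -5}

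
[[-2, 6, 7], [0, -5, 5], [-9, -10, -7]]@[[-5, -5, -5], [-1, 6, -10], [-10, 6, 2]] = [[-66, 88, -36], [-45, 0, 60], [125, -57, 131]]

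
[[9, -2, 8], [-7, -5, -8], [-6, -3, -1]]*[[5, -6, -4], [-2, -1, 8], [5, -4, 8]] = C[0][0] = (9)*(5) + (-2)*(-2) + (8)*(5) = 89
C[0][1] = (9)*(-6) + (-2)*(-1) + (8)*(-4) = -84
C[0][2] = (9)*(-4) + (-2)*(8) + (8)*(8) = 12
C[1][0] = (-7)*(5) + (-5)*(-2) + (-8)*(5) = -65
C[1][1] = (-7)*(-6) + (-5)*(-1) + (-8)*(-4) = 79
C[1][2] = (-7)*(-4) + (-5)*(8) + (-8)*(8) = -76
... (3 more cells)
= [[89, -84, 12], [-65, 79, -76], [-29, 43, -8]]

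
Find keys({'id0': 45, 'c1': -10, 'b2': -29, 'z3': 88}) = ['id0', 'c1', 'b2', 'z3']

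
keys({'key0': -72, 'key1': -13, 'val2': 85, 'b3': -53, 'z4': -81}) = ['key0', 'key1', 'val2', 'b3', 'z4']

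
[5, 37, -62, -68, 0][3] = -68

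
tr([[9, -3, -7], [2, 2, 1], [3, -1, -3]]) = 8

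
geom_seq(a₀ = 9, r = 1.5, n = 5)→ [9.0, 13.5, 20.25, 30.375, 45.5625]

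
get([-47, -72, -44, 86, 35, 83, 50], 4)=35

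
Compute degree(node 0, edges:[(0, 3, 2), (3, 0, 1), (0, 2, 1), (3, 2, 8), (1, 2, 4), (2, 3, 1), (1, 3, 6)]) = 3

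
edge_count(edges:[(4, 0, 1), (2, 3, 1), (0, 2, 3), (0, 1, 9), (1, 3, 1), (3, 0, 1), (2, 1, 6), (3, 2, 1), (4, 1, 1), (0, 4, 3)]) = 10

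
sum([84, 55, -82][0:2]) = slice → [84, 55]
84 + 55
= 139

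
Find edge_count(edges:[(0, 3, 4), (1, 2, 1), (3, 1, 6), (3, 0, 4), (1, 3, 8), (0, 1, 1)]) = 6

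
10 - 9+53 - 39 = 15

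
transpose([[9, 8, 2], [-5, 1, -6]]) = [[9, -5], [8, 1], [2, -6]]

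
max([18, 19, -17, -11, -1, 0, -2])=19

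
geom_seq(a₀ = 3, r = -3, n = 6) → a_0 = 3*(-3)^0 = 3
a_1 = 3*(-3)^1 = -9
a_2 = 3*(-3)^2 = 27
...
= [3, -9, 27, -81, 243, -729]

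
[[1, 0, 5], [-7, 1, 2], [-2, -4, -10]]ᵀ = [[1, -7, -2], [0, 1, -4], [5, 2, -10]]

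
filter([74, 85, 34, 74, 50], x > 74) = keep x where x > 74: 74✗, 85✓, 34✗, 74✗, 50✗
= [85]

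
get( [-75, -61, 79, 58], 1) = -61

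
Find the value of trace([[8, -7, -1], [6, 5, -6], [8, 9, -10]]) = 3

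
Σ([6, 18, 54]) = 78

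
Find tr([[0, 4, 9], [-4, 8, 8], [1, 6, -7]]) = diagonal: 0 + 8 + (-7)
= 1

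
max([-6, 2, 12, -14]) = 12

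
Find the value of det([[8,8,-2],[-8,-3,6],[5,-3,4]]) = 466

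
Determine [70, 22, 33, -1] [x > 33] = keep x where x > 33: 70✓, 22✗, 33✗, -1✗
= [70]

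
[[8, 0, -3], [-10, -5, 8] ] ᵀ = [[8, -10], [0, -5], [-3, 8]]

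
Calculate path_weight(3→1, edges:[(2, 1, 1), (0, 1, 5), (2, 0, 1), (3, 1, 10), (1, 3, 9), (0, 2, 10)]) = w(3→1)=10
= 10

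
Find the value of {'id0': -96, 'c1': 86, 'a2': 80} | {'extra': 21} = {'id0': -96, 'c1': 86, 'a2': 80, 'extra': 21}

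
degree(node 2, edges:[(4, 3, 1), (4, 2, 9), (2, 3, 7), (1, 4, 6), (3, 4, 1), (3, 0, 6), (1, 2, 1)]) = 3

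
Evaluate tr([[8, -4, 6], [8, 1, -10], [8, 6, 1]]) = 10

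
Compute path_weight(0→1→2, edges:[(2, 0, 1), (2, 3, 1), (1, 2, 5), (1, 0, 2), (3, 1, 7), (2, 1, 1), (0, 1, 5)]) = w(0→1)=5 + w(1→2)=5
= 10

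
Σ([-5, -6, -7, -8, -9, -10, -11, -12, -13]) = -81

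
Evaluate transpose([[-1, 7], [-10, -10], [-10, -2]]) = [[-1, -10, -10], [7, -10, -2]]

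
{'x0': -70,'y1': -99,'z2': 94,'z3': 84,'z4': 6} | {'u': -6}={'x0': -70, 'y1': -99, 'z2': 94, 'z3': 84, 'z4': 6, 'u': -6}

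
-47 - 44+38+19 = -34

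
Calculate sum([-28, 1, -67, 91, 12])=9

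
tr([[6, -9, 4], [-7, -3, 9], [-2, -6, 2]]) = 5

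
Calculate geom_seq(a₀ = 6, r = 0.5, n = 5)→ a_0 = 6*0.5^0 = 6.0
a_1 = 6*0.5^1 = 3.0
a_2 = 6*0.5^2 = 1.5
...
= [6.0, 3.0, 1.5, 0.75, 0.375]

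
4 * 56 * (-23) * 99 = -510048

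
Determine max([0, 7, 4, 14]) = 14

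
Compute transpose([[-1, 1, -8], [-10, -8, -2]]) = [[-1, -10], [1, -8], [-8, -2]]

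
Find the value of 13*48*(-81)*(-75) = 3790800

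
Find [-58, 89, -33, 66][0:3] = [-58, 89, -33]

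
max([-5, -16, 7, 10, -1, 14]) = 14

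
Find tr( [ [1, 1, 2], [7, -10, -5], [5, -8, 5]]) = diagonal: 1 + (-10) + 5
= -4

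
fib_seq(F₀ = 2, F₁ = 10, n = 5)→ [2, 10, 12, 22, 34]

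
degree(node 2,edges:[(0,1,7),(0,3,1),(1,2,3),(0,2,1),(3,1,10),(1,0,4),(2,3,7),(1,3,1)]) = 3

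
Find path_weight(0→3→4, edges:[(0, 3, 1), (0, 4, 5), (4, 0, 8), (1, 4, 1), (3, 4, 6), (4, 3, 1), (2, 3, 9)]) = 7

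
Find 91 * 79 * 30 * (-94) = -20272980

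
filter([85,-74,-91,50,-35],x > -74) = keep x where x > -74: 85✓, -74✗, -91✗, 50✓, -35✓
= [85, 50, -35]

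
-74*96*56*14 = -5569536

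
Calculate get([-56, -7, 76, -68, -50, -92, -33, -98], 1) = -7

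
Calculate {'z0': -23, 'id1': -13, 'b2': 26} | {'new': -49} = {'z0': -23, 'id1': -13, 'b2': 26, 'new': -49}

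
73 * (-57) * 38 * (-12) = 1897416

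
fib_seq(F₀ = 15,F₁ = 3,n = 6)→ [15, 3, 18, 21, 39, 60]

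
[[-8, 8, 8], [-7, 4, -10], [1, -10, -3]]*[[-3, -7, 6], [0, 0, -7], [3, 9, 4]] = [[48, 128, -72], [-9, -41, -110], [-12, -34, 64]]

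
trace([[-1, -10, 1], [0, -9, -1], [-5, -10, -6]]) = -16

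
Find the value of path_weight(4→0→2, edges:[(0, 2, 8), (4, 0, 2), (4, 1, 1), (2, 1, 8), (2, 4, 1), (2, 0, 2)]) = 10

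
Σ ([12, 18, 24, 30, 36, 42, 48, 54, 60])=12 + 18 + 24 + 30 + 36 + 42 + 48 + 54 + 60
= 324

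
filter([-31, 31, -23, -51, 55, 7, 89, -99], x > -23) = [31, 55, 7, 89]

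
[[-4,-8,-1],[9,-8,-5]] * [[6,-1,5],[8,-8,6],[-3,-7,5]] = C[0][0] = (-4)*(6) + (-8)*(8) + (-1)*(-3) = -85
C[0][1] = (-4)*(-1) + (-8)*(-8) + (-1)*(-7) = 75
C[0][2] = (-4)*(5) + (-8)*(6) + (-1)*(5) = -73
C[1][0] = (9)*(6) + (-8)*(8) + (-5)*(-3) = 5
C[1][1] = (9)*(-1) + (-8)*(-8) + (-5)*(-7) = 90
C[1][2] = (9)*(5) + (-8)*(6) + (-5)*(5) = -28
= [[-85, 75, -73], [5, 90, -28]]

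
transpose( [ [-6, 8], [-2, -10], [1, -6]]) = [[-6, -2, 1], [8, -10, -6]]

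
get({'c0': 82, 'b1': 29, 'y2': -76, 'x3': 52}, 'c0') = 82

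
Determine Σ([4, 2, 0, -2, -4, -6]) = 4 + 2 + 0 + (-2) + (-4) + (-6)
= -6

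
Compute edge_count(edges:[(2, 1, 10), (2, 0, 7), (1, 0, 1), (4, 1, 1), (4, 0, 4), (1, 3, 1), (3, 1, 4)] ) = 7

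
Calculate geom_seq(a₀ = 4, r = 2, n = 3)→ a_0 = 4*2^0 = 4
a_1 = 4*2^1 = 8
a_2 = 4*2^2 = 16
= [4, 8, 16]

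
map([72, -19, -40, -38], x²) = [5184, 361, 1600, 1444]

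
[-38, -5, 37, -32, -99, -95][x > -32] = keep x where x > -32: -38✗, -5✓, 37✓, -32✗, -99✗, -95✗
= [-5, 37]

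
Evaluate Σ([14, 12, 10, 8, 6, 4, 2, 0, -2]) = 54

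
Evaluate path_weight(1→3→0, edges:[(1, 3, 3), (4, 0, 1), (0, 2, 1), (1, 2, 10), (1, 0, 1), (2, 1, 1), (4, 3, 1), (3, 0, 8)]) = 11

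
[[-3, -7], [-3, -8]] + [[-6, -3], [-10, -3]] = [[-9, -10], [-13, -11]]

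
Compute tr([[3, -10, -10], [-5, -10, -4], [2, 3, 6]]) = -1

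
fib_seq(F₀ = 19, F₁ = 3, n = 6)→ [19, 3, 22, 25, 47, 72]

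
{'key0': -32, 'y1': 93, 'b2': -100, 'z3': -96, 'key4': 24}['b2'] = -100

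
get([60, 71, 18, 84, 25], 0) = 60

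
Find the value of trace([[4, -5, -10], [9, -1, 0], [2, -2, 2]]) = diagonal: 4 + (-1) + 2
= 5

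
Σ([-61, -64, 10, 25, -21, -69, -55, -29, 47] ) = -217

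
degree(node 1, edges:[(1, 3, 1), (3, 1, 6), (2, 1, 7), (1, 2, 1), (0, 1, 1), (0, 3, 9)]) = 5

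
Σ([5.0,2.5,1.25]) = 8.75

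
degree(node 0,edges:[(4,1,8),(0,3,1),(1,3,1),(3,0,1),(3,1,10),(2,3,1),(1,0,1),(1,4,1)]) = incident: (0,3), (3,0), (1,0)
= 3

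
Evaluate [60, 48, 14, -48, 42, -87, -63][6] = -63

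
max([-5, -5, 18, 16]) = 18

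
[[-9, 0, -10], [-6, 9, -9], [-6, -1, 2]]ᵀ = [[-9, -6, -6], [0, 9, -1], [-10, -9, 2]]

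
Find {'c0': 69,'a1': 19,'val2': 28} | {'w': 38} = {'c0': 69, 'a1': 19, 'val2': 28, 'w': 38}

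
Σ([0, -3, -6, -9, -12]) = 0 + (-3) + (-6) + (-9) + (-12)
= -30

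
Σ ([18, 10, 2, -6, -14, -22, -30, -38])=18 + 10 + 2 + (-6) + (-14) + (-22) + (-30) + (-38)
= -80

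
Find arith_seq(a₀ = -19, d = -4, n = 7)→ a_0 = -19 + 0*-4 = -19
a_1 = -19 + 1*-4 = -23
a_2 = -19 + 2*-4 = -27
...
= [-19, -23, -27, -31, -35, -39, -43]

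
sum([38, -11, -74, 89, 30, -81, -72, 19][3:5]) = slice → [89, 30]
89 + 30
= 119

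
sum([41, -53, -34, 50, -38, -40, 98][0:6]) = slice → [41, -53, -34, 50, -38, -40]
41 + (-53) + (-34) + 50 + (-38) + (-40)
= -74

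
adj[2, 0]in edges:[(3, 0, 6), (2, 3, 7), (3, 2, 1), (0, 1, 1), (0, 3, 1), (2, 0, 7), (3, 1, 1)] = 7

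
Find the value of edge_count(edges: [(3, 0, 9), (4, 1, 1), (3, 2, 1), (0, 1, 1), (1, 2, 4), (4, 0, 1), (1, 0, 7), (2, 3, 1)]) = 8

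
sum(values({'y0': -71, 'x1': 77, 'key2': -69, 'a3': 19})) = -44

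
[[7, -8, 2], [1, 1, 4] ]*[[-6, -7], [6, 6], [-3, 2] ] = C[0][0] = (7)*(-6) + (-8)*(6) + (2)*(-3) = -96
C[0][1] = (7)*(-7) + (-8)*(6) + (2)*(2) = -93
C[1][0] = (1)*(-6) + (1)*(6) + (4)*(-3) = -12
C[1][1] = (1)*(-7) + (1)*(6) + (4)*(2) = 7
= [[-96, -93], [-12, 7]]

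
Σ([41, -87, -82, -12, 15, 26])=-99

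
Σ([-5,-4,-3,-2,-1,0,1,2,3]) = (-5) + (-4) + (-3) + (-2) + (-1) + 0 + 1 + 2 + 3
= -9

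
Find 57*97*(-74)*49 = -20048154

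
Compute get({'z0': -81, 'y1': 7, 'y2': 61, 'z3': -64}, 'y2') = 61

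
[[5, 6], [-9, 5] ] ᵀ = [[5, -9], [6, 5]]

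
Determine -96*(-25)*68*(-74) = -12076800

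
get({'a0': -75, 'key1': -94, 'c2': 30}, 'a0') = -75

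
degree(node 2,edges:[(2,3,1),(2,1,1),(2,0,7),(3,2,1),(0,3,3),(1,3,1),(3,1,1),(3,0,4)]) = incident: (2,3), (2,1), (2,0), (3,2)
= 4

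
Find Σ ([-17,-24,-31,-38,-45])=-155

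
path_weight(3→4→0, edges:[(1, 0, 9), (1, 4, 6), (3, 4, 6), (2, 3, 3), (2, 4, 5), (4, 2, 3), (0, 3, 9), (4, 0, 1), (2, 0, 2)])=7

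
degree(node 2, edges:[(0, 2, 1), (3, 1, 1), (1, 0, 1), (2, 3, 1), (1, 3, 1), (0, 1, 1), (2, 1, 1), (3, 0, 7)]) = 3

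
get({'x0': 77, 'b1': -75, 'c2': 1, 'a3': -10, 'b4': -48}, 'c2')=1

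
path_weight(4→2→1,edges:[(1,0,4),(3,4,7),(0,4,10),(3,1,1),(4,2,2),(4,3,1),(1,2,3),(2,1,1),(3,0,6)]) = w(4→2)=2 + w(2→1)=1
= 3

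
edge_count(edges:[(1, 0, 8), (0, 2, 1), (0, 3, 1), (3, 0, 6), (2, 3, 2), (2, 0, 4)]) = 6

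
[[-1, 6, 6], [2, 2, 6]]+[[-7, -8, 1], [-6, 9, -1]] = [[-8, -2, 7], [-4, 11, 5]]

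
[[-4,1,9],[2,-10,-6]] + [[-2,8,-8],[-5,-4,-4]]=[[-6, 9, 1], [-3, -14, -10]]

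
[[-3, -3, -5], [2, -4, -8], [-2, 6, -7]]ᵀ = [[-3, 2, -2], [-3, -4, 6], [-5, -8, -7]]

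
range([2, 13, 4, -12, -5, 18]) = 30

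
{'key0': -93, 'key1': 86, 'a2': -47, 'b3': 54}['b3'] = 54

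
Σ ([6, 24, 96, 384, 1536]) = 6 + 24 + 96 + 384 + 1536
= 2046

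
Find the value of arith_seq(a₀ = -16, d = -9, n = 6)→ a_0 = -16 + 0*-9 = -16
a_1 = -16 + 1*-9 = -25
a_2 = -16 + 2*-9 = -34
...
= [-16, -25, -34, -43, -52, -61]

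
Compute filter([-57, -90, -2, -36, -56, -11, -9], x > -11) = keep x where x > -11: -57✗, -90✗, -2✓, -36✗, -56✗, -11✗, -9✓
= [-2, -9]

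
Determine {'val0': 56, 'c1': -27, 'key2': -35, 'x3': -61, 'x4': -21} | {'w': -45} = {'val0': 56, 'c1': -27, 'key2': -35, 'x3': -61, 'x4': -21, 'w': -45}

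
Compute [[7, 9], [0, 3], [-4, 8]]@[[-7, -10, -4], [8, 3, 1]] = C[0][0] = (7)*(-7) + (9)*(8) = 23
C[0][1] = (7)*(-10) + (9)*(3) = -43
C[0][2] = (7)*(-4) + (9)*(1) = -19
C[1][0] = (0)*(-7) + (3)*(8) = 24
C[1][1] = (0)*(-10) + (3)*(3) = 9
C[1][2] = (0)*(-4) + (3)*(1) = 3
... (3 more cells)
= [[23, -43, -19], [24, 9, 3], [92, 64, 24]]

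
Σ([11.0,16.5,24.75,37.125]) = 11.0 + 16.5 + 24.75 + 37.125
= 89.375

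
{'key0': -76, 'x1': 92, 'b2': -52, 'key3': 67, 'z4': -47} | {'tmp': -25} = {'key0': -76, 'x1': 92, 'b2': -52, 'key3': 67, 'z4': -47, 'tmp': -25}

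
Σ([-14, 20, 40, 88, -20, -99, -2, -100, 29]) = -58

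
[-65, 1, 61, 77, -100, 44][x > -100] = keep x where x > -100: -65✓, 1✓, 61✓, 77✓, -100✗, 44✓
= [-65, 1, 61, 77, 44]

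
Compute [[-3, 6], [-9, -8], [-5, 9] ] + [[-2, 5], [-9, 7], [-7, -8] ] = [[-5, 11], [-18, -1], [-12, 1]]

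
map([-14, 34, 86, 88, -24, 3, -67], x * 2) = [-28, 68, 172, 176, -48, 6, -134]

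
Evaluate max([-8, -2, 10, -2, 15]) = 15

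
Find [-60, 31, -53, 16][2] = -53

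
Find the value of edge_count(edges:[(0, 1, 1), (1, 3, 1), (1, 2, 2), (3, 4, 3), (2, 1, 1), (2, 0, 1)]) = 6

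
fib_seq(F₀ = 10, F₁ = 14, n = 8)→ F_2 = F_1 + F_0 = 24
F_3 = F_2 + F_1 = 38
F_4 = F_3 + F_2 = 62
...
= [10, 14, 24, 38, 62, 100, 162, 262]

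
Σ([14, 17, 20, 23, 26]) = 100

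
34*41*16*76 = 1695104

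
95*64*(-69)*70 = -29366400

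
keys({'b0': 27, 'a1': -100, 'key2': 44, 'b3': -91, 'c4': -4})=['b0', 'a1', 'key2', 'b3', 'c4']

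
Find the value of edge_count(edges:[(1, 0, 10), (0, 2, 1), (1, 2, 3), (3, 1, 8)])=4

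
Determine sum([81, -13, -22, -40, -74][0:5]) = slice → [81, -13, -22, -40, -74]
81 + (-13) + (-22) + (-40) + (-74)
= -68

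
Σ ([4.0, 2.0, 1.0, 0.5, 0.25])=7.75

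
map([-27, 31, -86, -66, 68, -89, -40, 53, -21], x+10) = -27+10=-17, 31+10=41, -86+10=-76, -66+10=-56, 68+10=78, -89+10=-79, -40+10=-30, 53+10=63, -21+10=-11
= [-17, 41, -76, -56, 78, -79, -30, 63, -11]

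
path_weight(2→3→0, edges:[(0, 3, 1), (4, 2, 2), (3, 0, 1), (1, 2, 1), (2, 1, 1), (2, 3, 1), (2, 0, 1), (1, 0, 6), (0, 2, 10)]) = 2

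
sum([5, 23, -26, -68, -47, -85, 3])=5 + 23 + (-26) + (-68) + (-47) + (-85) + 3
= -195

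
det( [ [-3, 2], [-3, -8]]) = (-3)*(-8) - (2)*(-3)
= 30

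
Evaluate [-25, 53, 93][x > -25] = [53, 93]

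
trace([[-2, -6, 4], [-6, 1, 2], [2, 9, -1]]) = diagonal: (-2) + 1 + (-1)
= -2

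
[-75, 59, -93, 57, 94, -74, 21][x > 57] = [59, 94]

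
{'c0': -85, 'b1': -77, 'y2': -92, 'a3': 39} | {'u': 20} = {'c0': -85, 'b1': -77, 'y2': -92, 'a3': 39, 'u': 20}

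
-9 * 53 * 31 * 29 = -428823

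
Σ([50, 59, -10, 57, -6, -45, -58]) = 50 + 59 + (-10) + 57 + (-6) + (-45) + (-58)
= 47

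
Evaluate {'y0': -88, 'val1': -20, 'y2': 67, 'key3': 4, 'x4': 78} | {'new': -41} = {'y0': -88, 'val1': -20, 'y2': 67, 'key3': 4, 'x4': 78, 'new': -41}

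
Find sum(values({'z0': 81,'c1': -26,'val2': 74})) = 81 + (-26) + 74
= 129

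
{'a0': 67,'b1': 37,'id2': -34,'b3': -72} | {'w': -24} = {'a0': 67, 'b1': 37, 'id2': -34, 'b3': -72, 'w': -24}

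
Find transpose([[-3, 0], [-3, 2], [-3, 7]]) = [[-3, -3, -3], [0, 2, 7]]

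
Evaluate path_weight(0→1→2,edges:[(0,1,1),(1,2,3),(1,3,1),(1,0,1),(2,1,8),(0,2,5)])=w(0→1)=1 + w(1→2)=3
= 4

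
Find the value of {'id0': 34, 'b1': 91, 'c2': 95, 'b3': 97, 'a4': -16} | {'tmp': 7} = {'id0': 34, 'b1': 91, 'c2': 95, 'b3': 97, 'a4': -16, 'tmp': 7}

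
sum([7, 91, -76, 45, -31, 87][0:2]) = 98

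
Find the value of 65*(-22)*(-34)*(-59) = -2868580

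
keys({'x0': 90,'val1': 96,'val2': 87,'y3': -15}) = ['x0', 'val1', 'val2', 'y3']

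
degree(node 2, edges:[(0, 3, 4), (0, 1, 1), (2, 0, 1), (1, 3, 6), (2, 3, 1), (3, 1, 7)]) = 2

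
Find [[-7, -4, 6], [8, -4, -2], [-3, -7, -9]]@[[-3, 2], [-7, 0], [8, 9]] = [[97, 40], [-12, -2], [-14, -87]]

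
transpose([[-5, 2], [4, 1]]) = [[-5, 4], [2, 1]]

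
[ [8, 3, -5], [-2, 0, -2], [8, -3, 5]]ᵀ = [[8, -2, 8], [3, 0, -3], [-5, -2, 5]]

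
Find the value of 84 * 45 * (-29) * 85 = -9317700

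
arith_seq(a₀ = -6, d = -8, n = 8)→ a_0 = -6 + 0*-8 = -6
a_1 = -6 + 1*-8 = -14
a_2 = -6 + 2*-8 = -22
...
= [-6, -14, -22, -30, -38, -46, -54, -62]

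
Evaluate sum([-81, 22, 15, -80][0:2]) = slice → [-81, 22]
(-81) + 22
= -59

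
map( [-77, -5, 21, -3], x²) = (-77)²=5929, (-5)²=25, (21)²=441, (-3)²=9
= [5929, 25, 441, 9]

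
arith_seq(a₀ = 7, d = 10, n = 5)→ [7, 17, 27, 37, 47]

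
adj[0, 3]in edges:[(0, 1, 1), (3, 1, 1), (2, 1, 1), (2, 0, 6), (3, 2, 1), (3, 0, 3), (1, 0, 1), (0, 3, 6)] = 6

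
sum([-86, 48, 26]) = (-86) + 48 + 26
= -12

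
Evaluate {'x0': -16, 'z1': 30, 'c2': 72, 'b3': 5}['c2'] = 72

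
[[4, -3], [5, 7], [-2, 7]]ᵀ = [[4, 5, -2], [-3, 7, 7]]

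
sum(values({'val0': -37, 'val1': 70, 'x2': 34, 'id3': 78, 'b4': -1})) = (-37) + 70 + 34 + 78 + (-1)
= 144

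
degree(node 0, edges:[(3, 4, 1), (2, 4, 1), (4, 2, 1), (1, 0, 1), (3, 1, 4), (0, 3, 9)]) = 2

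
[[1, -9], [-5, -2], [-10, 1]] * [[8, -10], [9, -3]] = C[0][0] = (1)*(8) + (-9)*(9) = -73
C[0][1] = (1)*(-10) + (-9)*(-3) = 17
C[1][0] = (-5)*(8) + (-2)*(9) = -58
C[1][1] = (-5)*(-10) + (-2)*(-3) = 56
C[2][0] = (-10)*(8) + (1)*(9) = -71
C[2][1] = (-10)*(-10) + (1)*(-3) = 97
= [[-73, 17], [-58, 56], [-71, 97]]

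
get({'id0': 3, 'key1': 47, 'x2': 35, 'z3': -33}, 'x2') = 35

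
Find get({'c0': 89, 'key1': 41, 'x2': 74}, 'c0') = 89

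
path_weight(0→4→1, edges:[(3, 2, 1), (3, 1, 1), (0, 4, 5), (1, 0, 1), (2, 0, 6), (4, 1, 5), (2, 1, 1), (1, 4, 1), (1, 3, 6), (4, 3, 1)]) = w(0→4)=5 + w(4→1)=5
= 10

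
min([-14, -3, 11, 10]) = -14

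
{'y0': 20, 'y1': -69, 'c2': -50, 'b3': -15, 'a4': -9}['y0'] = 20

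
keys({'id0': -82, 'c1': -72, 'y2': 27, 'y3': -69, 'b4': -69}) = ['id0', 'c1', 'y2', 'y3', 'b4']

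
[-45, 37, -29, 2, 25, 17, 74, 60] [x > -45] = keep x where x > -45: -45✗, 37✓, -29✓, 2✓, 25✓, 17✓, 74✓, 60✓
= [37, -29, 2, 25, 17, 74, 60]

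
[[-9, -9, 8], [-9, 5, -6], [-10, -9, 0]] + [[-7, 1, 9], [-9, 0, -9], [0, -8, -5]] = [[-16, -8, 17], [-18, 5, -15], [-10, -17, -5]]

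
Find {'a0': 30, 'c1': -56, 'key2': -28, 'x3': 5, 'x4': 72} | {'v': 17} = {'a0': 30, 'c1': -56, 'key2': -28, 'x3': 5, 'x4': 72, 'v': 17}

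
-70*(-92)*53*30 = 10239600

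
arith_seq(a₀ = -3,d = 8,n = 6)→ a_0 = -3 + 0*8 = -3
a_1 = -3 + 1*8 = 5
a_2 = -3 + 2*8 = 13
...
= [-3, 5, 13, 21, 29, 37]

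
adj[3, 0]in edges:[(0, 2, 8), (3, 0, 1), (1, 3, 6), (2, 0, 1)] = 1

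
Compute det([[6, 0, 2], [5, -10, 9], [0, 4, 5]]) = (1)*(6)*det([[-10, 9], [4, 5]]) + (-1)*(0)*det([[5, 9], [0, 5]]) + (1)*(2)*det([[5, -10], [0, 4]])
= -516 + 0 + 40
= -476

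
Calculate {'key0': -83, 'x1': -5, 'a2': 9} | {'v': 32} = {'key0': -83, 'x1': -5, 'a2': 9, 'v': 32}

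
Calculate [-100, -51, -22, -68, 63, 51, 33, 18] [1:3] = [-51, -22]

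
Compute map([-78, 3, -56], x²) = [6084, 9, 3136]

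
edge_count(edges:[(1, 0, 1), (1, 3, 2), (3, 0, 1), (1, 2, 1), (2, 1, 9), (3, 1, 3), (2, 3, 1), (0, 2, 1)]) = 8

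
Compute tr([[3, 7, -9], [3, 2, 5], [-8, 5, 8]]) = 13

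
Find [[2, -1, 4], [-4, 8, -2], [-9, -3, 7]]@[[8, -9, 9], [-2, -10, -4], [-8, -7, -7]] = C[0][0] = (2)*(8) + (-1)*(-2) + (4)*(-8) = -14
C[0][1] = (2)*(-9) + (-1)*(-10) + (4)*(-7) = -36
C[0][2] = (2)*(9) + (-1)*(-4) + (4)*(-7) = -6
C[1][0] = (-4)*(8) + (8)*(-2) + (-2)*(-8) = -32
C[1][1] = (-4)*(-9) + (8)*(-10) + (-2)*(-7) = -30
C[1][2] = (-4)*(9) + (8)*(-4) + (-2)*(-7) = -54
... (3 more cells)
= [[-14, -36, -6], [-32, -30, -54], [-122, 62, -118]]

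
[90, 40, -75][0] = 90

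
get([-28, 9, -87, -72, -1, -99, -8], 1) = 9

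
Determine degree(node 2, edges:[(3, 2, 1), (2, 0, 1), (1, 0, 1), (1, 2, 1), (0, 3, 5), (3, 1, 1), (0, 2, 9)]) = 4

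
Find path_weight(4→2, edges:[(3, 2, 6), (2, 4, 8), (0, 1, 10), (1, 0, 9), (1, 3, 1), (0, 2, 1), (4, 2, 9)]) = w(4→2)=9
= 9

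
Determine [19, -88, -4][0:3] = [19, -88, -4]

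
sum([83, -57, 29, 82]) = 137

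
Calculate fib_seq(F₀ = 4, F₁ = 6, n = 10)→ F_2 = F_1 + F_0 = 10
F_3 = F_2 + F_1 = 16
F_4 = F_3 + F_2 = 26
...
= [4, 6, 10, 16, 26, 42, 68, 110, 178, 288]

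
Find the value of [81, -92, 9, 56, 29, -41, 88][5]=-41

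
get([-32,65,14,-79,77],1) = 65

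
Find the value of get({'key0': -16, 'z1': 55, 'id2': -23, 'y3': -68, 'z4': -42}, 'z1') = 55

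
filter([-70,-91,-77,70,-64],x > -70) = [70, -64]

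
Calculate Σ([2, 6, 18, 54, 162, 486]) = 2 + 6 + 18 + 54 + 162 + 486
= 728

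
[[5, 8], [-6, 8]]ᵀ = [[5, -6], [8, 8]]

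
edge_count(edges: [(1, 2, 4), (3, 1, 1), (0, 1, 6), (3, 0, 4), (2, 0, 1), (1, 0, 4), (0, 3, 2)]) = 7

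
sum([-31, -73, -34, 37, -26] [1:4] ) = -70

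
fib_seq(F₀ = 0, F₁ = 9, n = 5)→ [0, 9, 9, 18, 27]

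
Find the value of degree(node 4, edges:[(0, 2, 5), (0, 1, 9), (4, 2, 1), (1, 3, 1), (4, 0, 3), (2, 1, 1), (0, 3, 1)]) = incident: (4,2), (4,0)
= 2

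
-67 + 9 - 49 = -107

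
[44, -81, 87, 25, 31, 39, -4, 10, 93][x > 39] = [44, 87, 93]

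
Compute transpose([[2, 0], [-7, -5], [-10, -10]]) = [[2, -7, -10], [0, -5, -10]]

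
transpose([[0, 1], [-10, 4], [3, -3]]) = [[0, -10, 3], [1, 4, -3]]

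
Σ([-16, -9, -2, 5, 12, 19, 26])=(-16) + (-9) + (-2) + 5 + 12 + 19 + 26
= 35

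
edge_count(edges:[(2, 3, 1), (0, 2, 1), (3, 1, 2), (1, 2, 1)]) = 4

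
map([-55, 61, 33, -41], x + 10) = -55+10=-45, 61+10=71, 33+10=43, -41+10=-31
= [-45, 71, 43, -31]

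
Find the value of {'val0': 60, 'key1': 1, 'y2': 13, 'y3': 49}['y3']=49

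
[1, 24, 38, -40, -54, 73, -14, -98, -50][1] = 24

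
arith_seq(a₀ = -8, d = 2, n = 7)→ [-8, -6, -4, -2, 0, 2, 4]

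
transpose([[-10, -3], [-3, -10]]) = [[-10, -3], [-3, -10]]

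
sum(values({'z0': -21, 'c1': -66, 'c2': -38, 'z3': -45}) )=-170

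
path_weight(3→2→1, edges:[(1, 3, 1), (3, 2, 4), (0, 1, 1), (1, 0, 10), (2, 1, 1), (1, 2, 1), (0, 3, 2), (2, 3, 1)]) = w(3→2)=4 + w(2→1)=1
= 5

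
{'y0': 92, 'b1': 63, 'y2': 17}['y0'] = 92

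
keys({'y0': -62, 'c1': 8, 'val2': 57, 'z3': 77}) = ['y0', 'c1', 'val2', 'z3']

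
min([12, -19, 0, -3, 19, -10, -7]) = -19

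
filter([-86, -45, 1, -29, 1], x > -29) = keep x where x > -29: -86✗, -45✗, 1✓, -29✗, 1✓
= [1, 1]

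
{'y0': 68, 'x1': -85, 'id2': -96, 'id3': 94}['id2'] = -96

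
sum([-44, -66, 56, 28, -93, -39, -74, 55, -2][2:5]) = -9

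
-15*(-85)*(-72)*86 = -7894800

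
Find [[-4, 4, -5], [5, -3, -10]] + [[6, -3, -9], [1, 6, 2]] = [[2, 1, -14], [6, 3, -8]]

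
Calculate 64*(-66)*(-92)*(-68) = -26425344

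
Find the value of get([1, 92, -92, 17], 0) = 1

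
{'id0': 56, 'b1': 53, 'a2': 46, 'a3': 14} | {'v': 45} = {'id0': 56, 'b1': 53, 'a2': 46, 'a3': 14, 'v': 45}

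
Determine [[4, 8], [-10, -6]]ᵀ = [[4, -10], [8, -6]]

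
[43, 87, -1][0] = 43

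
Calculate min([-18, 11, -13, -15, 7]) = -18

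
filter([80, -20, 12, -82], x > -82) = [80, -20, 12]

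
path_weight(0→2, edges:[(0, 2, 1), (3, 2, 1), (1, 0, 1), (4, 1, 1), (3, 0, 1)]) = 1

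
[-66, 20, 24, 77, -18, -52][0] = -66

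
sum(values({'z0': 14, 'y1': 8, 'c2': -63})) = 14 + 8 + (-63)
= -41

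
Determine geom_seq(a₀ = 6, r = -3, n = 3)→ [6, -18, 54]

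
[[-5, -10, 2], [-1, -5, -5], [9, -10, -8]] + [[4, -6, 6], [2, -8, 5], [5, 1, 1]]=[[-1, -16, 8], [1, -13, 0], [14, -9, -7]]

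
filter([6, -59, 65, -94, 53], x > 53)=keep x where x > 53: 6✗, -59✗, 65✓, -94✗, 53✗
= [65]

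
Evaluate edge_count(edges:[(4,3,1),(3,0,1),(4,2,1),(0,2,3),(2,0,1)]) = 5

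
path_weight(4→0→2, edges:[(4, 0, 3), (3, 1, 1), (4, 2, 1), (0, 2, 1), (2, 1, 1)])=4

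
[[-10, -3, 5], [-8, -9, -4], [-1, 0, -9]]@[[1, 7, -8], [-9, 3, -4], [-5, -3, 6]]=C[0][0] = (-10)*(1) + (-3)*(-9) + (5)*(-5) = -8
C[0][1] = (-10)*(7) + (-3)*(3) + (5)*(-3) = -94
C[0][2] = (-10)*(-8) + (-3)*(-4) + (5)*(6) = 122
C[1][0] = (-8)*(1) + (-9)*(-9) + (-4)*(-5) = 93
C[1][1] = (-8)*(7) + (-9)*(3) + (-4)*(-3) = -71
C[1][2] = (-8)*(-8) + (-9)*(-4) + (-4)*(6) = 76
... (3 more cells)
= [[-8, -94, 122], [93, -71, 76], [44, 20, -46]]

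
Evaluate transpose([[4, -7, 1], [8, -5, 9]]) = [[4, 8], [-7, -5], [1, 9]]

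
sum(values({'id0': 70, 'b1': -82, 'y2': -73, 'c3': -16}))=70 + (-82) + (-73) + (-16)
= -101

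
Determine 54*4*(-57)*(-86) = 1058832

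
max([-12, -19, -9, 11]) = 11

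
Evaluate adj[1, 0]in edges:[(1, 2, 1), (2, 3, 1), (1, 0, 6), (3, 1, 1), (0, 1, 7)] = 6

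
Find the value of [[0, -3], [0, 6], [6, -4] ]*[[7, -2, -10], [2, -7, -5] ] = [[-6, 21, 15], [12, -42, -30], [34, 16, -40]]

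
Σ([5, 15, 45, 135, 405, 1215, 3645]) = 5465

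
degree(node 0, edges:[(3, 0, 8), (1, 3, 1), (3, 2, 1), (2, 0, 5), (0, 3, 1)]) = 3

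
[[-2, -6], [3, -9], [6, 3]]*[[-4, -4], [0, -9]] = C[0][0] = (-2)*(-4) + (-6)*(0) = 8
C[0][1] = (-2)*(-4) + (-6)*(-9) = 62
C[1][0] = (3)*(-4) + (-9)*(0) = -12
C[1][1] = (3)*(-4) + (-9)*(-9) = 69
C[2][0] = (6)*(-4) + (3)*(0) = -24
C[2][1] = (6)*(-4) + (3)*(-9) = -51
= [[8, 62], [-12, 69], [-24, -51]]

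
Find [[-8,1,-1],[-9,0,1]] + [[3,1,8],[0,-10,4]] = [[-5, 2, 7], [-9, -10, 5]]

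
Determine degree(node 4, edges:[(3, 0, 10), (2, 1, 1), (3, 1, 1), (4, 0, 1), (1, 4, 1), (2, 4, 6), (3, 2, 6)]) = incident: (4,0), (1,4), (2,4)
= 3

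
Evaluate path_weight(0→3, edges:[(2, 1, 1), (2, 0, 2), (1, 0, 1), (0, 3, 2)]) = w(0→3)=2
= 2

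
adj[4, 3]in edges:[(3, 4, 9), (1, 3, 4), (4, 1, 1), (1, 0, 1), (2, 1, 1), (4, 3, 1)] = 1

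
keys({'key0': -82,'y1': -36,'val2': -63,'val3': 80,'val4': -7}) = ['key0', 'y1', 'val2', 'val3', 'val4']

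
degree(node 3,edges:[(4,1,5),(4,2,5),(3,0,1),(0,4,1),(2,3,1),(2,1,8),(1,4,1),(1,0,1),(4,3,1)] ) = incident: (3,0), (2,3), (4,3)
= 3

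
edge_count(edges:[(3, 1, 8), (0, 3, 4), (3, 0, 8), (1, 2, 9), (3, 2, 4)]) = 5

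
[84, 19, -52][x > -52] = [84, 19]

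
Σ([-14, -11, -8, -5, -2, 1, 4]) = (-14) + (-11) + (-8) + (-5) + (-2) + 1 + 4
= -35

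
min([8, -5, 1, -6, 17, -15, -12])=-15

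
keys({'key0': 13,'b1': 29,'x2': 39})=['key0', 'b1', 'x2']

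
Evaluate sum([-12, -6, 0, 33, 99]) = (-12) + (-6) + 0 + 33 + 99
= 114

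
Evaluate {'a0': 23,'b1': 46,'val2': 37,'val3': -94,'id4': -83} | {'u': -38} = {'a0': 23, 'b1': 46, 'val2': 37, 'val3': -94, 'id4': -83, 'u': -38}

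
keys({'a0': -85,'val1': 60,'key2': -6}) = ['a0', 'val1', 'key2']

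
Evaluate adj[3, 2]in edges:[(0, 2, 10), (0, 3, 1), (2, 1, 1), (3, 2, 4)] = 4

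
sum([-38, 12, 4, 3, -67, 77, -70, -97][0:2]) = -26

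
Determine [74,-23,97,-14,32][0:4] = [74, -23, 97, -14]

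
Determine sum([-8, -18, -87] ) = -113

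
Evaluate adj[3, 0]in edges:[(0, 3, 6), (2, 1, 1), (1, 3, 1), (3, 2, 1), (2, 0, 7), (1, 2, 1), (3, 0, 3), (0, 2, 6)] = 3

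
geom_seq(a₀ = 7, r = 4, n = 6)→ [7, 28, 112, 448, 1792, 7168]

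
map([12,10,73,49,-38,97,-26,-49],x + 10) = 12+10=22, 10+10=20, 73+10=83, 49+10=59, -38+10=-28, 97+10=107, -26+10=-16, -49+10=-39
= [22, 20, 83, 59, -28, 107, -16, -39]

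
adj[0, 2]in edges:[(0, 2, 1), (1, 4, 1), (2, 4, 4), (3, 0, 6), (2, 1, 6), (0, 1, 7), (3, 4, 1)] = 1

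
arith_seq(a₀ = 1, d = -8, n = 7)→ [1, -7, -15, -23, -31, -39, -47]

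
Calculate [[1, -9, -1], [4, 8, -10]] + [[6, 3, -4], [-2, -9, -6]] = [[7, -6, -5], [2, -1, -16]]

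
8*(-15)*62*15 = -111600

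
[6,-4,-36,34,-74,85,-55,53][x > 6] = [34, 85, 53]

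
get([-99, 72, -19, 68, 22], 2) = -19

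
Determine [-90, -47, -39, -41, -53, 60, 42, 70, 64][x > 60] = keep x where x > 60: -90✗, -47✗, -39✗, -41✗, -53✗, 60✗, 42✗, 70✓, 64✓
= [70, 64]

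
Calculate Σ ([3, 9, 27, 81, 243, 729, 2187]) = 3 + 9 + 27 + 81 + 243 + 729 + 2187
= 3279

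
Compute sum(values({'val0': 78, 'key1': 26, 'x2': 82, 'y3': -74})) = 78 + 26 + 82 + (-74)
= 112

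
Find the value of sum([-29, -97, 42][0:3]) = slice → [-29, -97, 42]
(-29) + (-97) + 42
= -84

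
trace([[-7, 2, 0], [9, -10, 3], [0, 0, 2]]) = -15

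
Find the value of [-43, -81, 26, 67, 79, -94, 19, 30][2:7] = [26, 67, 79, -94, 19]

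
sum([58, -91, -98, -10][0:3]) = -131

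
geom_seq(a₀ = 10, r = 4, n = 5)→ [10, 40, 160, 640, 2560]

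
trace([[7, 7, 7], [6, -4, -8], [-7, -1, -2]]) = diagonal: 7 + (-4) + (-2)
= 1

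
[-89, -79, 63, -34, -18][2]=63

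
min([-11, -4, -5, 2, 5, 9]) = -11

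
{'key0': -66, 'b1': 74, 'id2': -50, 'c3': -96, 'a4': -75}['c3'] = -96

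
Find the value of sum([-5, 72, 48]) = 115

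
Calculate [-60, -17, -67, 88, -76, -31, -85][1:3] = [-17, -67]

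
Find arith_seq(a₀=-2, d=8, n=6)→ a_0 = -2 + 0*8 = -2
a_1 = -2 + 1*8 = 6
a_2 = -2 + 2*8 = 14
...
= [-2, 6, 14, 22, 30, 38]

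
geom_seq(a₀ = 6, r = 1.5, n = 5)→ a_0 = 6*1.5^0 = 6.0
a_1 = 6*1.5^1 = 9.0
a_2 = 6*1.5^2 = 13.5
...
= [6.0, 9.0, 13.5, 20.25, 30.375]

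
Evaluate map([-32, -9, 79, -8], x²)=[1024, 81, 6241, 64]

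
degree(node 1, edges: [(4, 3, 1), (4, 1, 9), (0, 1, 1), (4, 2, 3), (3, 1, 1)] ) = 3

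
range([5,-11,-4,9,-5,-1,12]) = 23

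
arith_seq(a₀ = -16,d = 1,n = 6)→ a_0 = -16 + 0*1 = -16
a_1 = -16 + 1*1 = -15
a_2 = -16 + 2*1 = -14
...
= [-16, -15, -14, -13, -12, -11]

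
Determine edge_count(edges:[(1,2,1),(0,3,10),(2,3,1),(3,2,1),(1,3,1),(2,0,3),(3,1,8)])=7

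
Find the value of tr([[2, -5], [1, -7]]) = -5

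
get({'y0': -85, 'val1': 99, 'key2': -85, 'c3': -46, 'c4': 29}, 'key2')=-85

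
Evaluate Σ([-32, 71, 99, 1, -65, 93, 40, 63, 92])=(-32) + 71 + 99 + 1 + (-65) + 93 + 40 + 63 + 92
= 362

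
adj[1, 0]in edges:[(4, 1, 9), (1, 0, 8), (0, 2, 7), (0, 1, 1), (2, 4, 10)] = 8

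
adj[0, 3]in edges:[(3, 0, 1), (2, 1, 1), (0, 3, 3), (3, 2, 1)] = 3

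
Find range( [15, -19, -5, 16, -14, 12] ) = 35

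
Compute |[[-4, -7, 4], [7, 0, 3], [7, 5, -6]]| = (1)*(-4)*det([[0, 3], [5, -6]]) + (-1)*(-7)*det([[7, 3], [7, -6]]) + (1)*(4)*det([[7, 0], [7, 5]])
= 60 + -441 + 140
= -241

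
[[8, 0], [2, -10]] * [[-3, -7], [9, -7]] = C[0][0] = (8)*(-3) + (0)*(9) = -24
C[0][1] = (8)*(-7) + (0)*(-7) = -56
C[1][0] = (2)*(-3) + (-10)*(9) = -96
C[1][1] = (2)*(-7) + (-10)*(-7) = 56
= [[-24, -56], [-96, 56]]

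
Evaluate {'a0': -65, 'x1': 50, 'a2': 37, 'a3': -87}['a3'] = -87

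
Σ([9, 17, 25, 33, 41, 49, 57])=9 + 17 + 25 + 33 + 41 + 49 + 57
= 231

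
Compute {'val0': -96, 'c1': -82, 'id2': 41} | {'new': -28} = {'val0': -96, 'c1': -82, 'id2': 41, 'new': -28}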